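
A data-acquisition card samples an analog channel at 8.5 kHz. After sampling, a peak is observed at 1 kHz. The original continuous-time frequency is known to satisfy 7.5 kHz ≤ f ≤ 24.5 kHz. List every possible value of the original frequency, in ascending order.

Frequencies that alias to 1 kHz are k·fs ± 1 kHz for integer k ≥ 0.
k=0: 1 kHz.
k=1: 7.5 kHz, 9.5 kHz.
k=2: 16 kHz, 18 kHz.
k=3: 24.5 kHz, 26.5 kHz.
k=4: 33 kHz, 35 kHz.
Within [7.5 kHz, 24.5 kHz]: 7.5 kHz, 9.5 kHz, 16 kHz, 18 kHz, 24.5 kHz.

7.5 kHz, 9.5 kHz, 16 kHz, 18 kHz, 24.5 kHz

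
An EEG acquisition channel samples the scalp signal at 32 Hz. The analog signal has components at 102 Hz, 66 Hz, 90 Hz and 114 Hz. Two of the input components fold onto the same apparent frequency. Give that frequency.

fs/2 = 16 Hz.
102 Hz mod fs = 6 Hz.
6 Hz ≤ fs/2 = 16 Hz, appears at 6 Hz.
66 Hz mod fs = 2 Hz.
2 Hz ≤ fs/2 = 16 Hz, appears at 2 Hz.
90 Hz mod fs = 26 Hz.
26 Hz > fs/2 = 16 Hz, folds to fs − 26 Hz = 6 Hz.
114 Hz mod fs = 18 Hz.
18 Hz > fs/2 = 16 Hz, folds to fs − 18 Hz = 14 Hz.
90 Hz and 102 Hz both map to 6 Hz.

6 Hz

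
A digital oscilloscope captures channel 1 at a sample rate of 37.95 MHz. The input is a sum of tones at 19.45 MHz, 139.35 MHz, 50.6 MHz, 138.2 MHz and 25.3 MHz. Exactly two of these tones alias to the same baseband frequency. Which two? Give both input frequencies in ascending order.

25.3 MHz, 50.6 MHz

fs/2 = 18.975 MHz.
19.45 MHz > fs/2 = 18.975 MHz, folds to fs − 19.45 MHz = 18.5 MHz.
139.35 MHz mod fs = 25.5 MHz.
25.5 MHz > fs/2 = 18.975 MHz, folds to fs − 25.5 MHz = 12.45 MHz.
50.6 MHz mod fs = 12.65 MHz.
12.65 MHz ≤ fs/2 = 18.975 MHz, appears at 12.65 MHz.
138.2 MHz mod fs = 24.35 MHz.
24.35 MHz > fs/2 = 18.975 MHz, folds to fs − 24.35 MHz = 13.6 MHz.
25.3 MHz > fs/2 = 18.975 MHz, folds to fs − 25.3 MHz = 12.65 MHz.
25.3 MHz and 50.6 MHz both map to 12.65 MHz.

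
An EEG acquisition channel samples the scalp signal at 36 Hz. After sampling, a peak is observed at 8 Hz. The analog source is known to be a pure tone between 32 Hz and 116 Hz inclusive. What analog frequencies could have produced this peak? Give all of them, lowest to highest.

44 Hz, 64 Hz, 80 Hz, 100 Hz, 116 Hz

Frequencies that alias to 8 Hz are k·fs ± 8 Hz for integer k ≥ 0.
k=0: 8 Hz.
k=1: 28 Hz, 44 Hz.
k=2: 64 Hz, 80 Hz.
k=3: 100 Hz, 116 Hz.
k=4: 136 Hz, 152 Hz.
Within [32 Hz, 116 Hz]: 44 Hz, 64 Hz, 80 Hz, 100 Hz, 116 Hz.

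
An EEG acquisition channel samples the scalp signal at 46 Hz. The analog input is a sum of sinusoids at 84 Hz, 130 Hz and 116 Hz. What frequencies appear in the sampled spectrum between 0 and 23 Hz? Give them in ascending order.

8 Hz, 22 Hz

fs/2 = 23 Hz.
84 Hz mod fs = 38 Hz.
38 Hz > fs/2 = 23 Hz, folds to fs − 38 Hz = 8 Hz.
130 Hz mod fs = 38 Hz.
38 Hz > fs/2 = 23 Hz, folds to fs − 38 Hz = 8 Hz.
116 Hz mod fs = 24 Hz.
24 Hz > fs/2 = 23 Hz, folds to fs − 24 Hz = 22 Hz.
Distinct values: {8 Hz, 22 Hz}.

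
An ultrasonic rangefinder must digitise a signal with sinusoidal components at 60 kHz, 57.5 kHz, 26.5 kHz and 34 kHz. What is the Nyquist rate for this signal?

Highest-frequency component: 60 kHz.
Nyquist rate = 2 × 60 kHz = 120 kHz.

120 kHz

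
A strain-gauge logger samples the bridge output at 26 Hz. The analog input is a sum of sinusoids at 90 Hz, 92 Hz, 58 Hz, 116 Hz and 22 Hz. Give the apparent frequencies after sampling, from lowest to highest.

4 Hz, 6 Hz, 12 Hz

fs/2 = 13 Hz.
90 Hz mod fs = 12 Hz.
12 Hz ≤ fs/2 = 13 Hz, appears at 12 Hz.
92 Hz mod fs = 14 Hz.
14 Hz > fs/2 = 13 Hz, folds to fs − 14 Hz = 12 Hz.
58 Hz mod fs = 6 Hz.
6 Hz ≤ fs/2 = 13 Hz, appears at 6 Hz.
116 Hz mod fs = 12 Hz.
12 Hz ≤ fs/2 = 13 Hz, appears at 12 Hz.
22 Hz > fs/2 = 13 Hz, folds to fs − 22 Hz = 4 Hz.
Distinct values: {4 Hz, 6 Hz, 12 Hz}.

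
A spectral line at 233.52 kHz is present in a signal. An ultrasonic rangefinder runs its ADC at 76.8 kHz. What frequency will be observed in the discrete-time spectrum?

233.52 kHz mod fs = 3.12 kHz.
3.12 kHz ≤ fs/2 = 38.4 kHz, appears at 3.12 kHz.

3.12 kHz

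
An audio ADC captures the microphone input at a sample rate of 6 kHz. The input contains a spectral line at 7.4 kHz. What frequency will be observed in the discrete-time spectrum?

1.4 kHz

7.4 kHz mod fs = 1.4 kHz.
1.4 kHz ≤ fs/2 = 3 kHz, appears at 1.4 kHz.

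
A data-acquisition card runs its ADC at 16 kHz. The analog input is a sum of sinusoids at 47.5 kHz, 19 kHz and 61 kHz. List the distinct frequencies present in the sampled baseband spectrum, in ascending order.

0.5 kHz, 3 kHz

fs/2 = 8 kHz.
47.5 kHz mod fs = 15.5 kHz.
15.5 kHz > fs/2 = 8 kHz, folds to fs − 15.5 kHz = 0.5 kHz.
19 kHz mod fs = 3 kHz.
3 kHz ≤ fs/2 = 8 kHz, appears at 3 kHz.
61 kHz mod fs = 13 kHz.
13 kHz > fs/2 = 8 kHz, folds to fs − 13 kHz = 3 kHz.
Distinct values: {0.5 kHz, 3 kHz}.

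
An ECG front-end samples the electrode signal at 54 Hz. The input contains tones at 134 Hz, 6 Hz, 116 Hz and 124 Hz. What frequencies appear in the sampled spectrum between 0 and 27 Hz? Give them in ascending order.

fs/2 = 27 Hz.
134 Hz mod fs = 26 Hz.
26 Hz ≤ fs/2 = 27 Hz, appears at 26 Hz.
6 Hz ≤ fs/2 = 27 Hz, passes unchanged.
116 Hz mod fs = 8 Hz.
8 Hz ≤ fs/2 = 27 Hz, appears at 8 Hz.
124 Hz mod fs = 16 Hz.
16 Hz ≤ fs/2 = 27 Hz, appears at 16 Hz.
Distinct values: {6 Hz, 8 Hz, 16 Hz, 26 Hz}.

6 Hz, 8 Hz, 16 Hz, 26 Hz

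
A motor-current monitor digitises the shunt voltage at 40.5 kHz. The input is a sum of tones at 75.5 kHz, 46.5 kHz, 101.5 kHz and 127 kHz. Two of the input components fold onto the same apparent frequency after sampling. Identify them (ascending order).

75.5 kHz, 127 kHz

fs/2 = 20.25 kHz.
75.5 kHz mod fs = 35 kHz.
35 kHz > fs/2 = 20.25 kHz, folds to fs − 35 kHz = 5.5 kHz.
46.5 kHz mod fs = 6 kHz.
6 kHz ≤ fs/2 = 20.25 kHz, appears at 6 kHz.
101.5 kHz mod fs = 20.5 kHz.
20.5 kHz > fs/2 = 20.25 kHz, folds to fs − 20.5 kHz = 20 kHz.
127 kHz mod fs = 5.5 kHz.
5.5 kHz ≤ fs/2 = 20.25 kHz, appears at 5.5 kHz.
75.5 kHz and 127 kHz both map to 5.5 kHz.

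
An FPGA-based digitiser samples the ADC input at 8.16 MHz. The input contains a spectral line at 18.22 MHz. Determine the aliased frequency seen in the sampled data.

18.22 MHz mod fs = 1.9 MHz.
1.9 MHz ≤ fs/2 = 4.08 MHz, appears at 1.9 MHz.

1.9 MHz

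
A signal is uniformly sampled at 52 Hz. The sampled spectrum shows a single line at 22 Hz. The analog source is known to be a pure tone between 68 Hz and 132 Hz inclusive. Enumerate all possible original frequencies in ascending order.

74 Hz, 82 Hz, 126 Hz

Frequencies that alias to 22 Hz are k·fs ± 22 Hz for integer k ≥ 0.
k=0: 22 Hz.
k=1: 30 Hz, 74 Hz.
k=2: 82 Hz, 126 Hz.
k=3: 134 Hz, 178 Hz.
Within [68 Hz, 132 Hz]: 74 Hz, 82 Hz, 126 Hz.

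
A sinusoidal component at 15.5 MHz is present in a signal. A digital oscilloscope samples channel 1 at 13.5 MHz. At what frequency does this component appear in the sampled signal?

15.5 MHz mod fs = 2 MHz.
2 MHz ≤ fs/2 = 6.75 MHz, appears at 2 MHz.

2 MHz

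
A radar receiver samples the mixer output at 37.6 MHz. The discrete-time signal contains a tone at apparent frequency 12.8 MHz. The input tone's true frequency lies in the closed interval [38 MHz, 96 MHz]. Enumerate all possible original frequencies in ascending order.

Frequencies that alias to 12.8 MHz are k·fs ± 12.8 MHz for integer k ≥ 0.
k=0: 12.8 MHz.
k=1: 24.8 MHz, 50.4 MHz.
k=2: 62.4 MHz, 88 MHz.
k=3: 100 MHz, 125.6 MHz.
Within [38 MHz, 96 MHz]: 50.4 MHz, 62.4 MHz, 88 MHz.

50.4 MHz, 62.4 MHz, 88 MHz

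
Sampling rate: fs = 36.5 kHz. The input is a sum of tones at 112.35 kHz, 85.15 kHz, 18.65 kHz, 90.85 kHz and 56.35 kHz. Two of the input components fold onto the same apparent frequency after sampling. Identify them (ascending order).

18.65 kHz, 90.85 kHz

fs/2 = 18.25 kHz.
112.35 kHz mod fs = 2.85 kHz.
2.85 kHz ≤ fs/2 = 18.25 kHz, appears at 2.85 kHz.
85.15 kHz mod fs = 12.15 kHz.
12.15 kHz ≤ fs/2 = 18.25 kHz, appears at 12.15 kHz.
18.65 kHz > fs/2 = 18.25 kHz, folds to fs − 18.65 kHz = 17.85 kHz.
90.85 kHz mod fs = 17.85 kHz.
17.85 kHz ≤ fs/2 = 18.25 kHz, appears at 17.85 kHz.
56.35 kHz mod fs = 19.85 kHz.
19.85 kHz > fs/2 = 18.25 kHz, folds to fs − 19.85 kHz = 16.65 kHz.
18.65 kHz and 90.85 kHz both map to 17.85 kHz.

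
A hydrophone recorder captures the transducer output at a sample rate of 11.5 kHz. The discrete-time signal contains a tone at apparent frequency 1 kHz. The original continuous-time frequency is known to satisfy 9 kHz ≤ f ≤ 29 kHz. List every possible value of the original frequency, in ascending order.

10.5 kHz, 12.5 kHz, 22 kHz, 24 kHz

Frequencies that alias to 1 kHz are k·fs ± 1 kHz for integer k ≥ 0.
k=0: 1 kHz.
k=1: 10.5 kHz, 12.5 kHz.
k=2: 22 kHz, 24 kHz.
k=3: 33.5 kHz, 35.5 kHz.
Within [9 kHz, 29 kHz]: 10.5 kHz, 12.5 kHz, 22 kHz, 24 kHz.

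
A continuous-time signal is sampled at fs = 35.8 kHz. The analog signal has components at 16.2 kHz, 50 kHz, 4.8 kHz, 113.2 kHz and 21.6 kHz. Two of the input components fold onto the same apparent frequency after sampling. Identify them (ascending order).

21.6 kHz, 50 kHz

fs/2 = 17.9 kHz.
16.2 kHz ≤ fs/2 = 17.9 kHz, passes unchanged.
50 kHz mod fs = 14.2 kHz.
14.2 kHz ≤ fs/2 = 17.9 kHz, appears at 14.2 kHz.
4.8 kHz ≤ fs/2 = 17.9 kHz, passes unchanged.
113.2 kHz mod fs = 5.8 kHz.
5.8 kHz ≤ fs/2 = 17.9 kHz, appears at 5.8 kHz.
21.6 kHz > fs/2 = 17.9 kHz, folds to fs − 21.6 kHz = 14.2 kHz.
21.6 kHz and 50 kHz both map to 14.2 kHz.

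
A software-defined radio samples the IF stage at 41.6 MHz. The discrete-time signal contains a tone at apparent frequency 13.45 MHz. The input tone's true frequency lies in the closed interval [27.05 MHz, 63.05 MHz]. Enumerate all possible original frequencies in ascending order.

28.15 MHz, 55.05 MHz

Frequencies that alias to 13.45 MHz are k·fs ± 13.45 MHz for integer k ≥ 0.
k=0: 13.45 MHz.
k=1: 28.15 MHz, 55.05 MHz.
k=2: 69.75 MHz, 96.65 MHz.
Within [27.05 MHz, 63.05 MHz]: 28.15 MHz, 55.05 MHz.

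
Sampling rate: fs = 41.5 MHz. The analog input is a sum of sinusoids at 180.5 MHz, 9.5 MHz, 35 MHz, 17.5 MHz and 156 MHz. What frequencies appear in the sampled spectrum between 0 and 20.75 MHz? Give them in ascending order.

fs/2 = 20.75 MHz.
180.5 MHz mod fs = 14.5 MHz.
14.5 MHz ≤ fs/2 = 20.75 MHz, appears at 14.5 MHz.
9.5 MHz ≤ fs/2 = 20.75 MHz, passes unchanged.
35 MHz > fs/2 = 20.75 MHz, folds to fs − 35 MHz = 6.5 MHz.
17.5 MHz ≤ fs/2 = 20.75 MHz, passes unchanged.
156 MHz mod fs = 31.5 MHz.
31.5 MHz > fs/2 = 20.75 MHz, folds to fs − 31.5 MHz = 10 MHz.
Distinct values: {6.5 MHz, 9.5 MHz, 10 MHz, 14.5 MHz, 17.5 MHz}.

6.5 MHz, 9.5 MHz, 10 MHz, 14.5 MHz, 17.5 MHz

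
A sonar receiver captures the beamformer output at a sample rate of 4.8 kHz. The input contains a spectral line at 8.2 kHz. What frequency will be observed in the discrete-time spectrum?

1.4 kHz

8.2 kHz mod fs = 3.4 kHz.
3.4 kHz > fs/2 = 2.4 kHz, folds to fs − 3.4 kHz = 1.4 kHz.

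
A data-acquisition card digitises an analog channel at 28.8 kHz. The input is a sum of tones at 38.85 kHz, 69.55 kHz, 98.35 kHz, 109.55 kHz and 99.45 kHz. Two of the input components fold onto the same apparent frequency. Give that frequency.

11.95 kHz

fs/2 = 14.4 kHz.
38.85 kHz mod fs = 10.05 kHz.
10.05 kHz ≤ fs/2 = 14.4 kHz, appears at 10.05 kHz.
69.55 kHz mod fs = 11.95 kHz.
11.95 kHz ≤ fs/2 = 14.4 kHz, appears at 11.95 kHz.
98.35 kHz mod fs = 11.95 kHz.
11.95 kHz ≤ fs/2 = 14.4 kHz, appears at 11.95 kHz.
109.55 kHz mod fs = 23.15 kHz.
23.15 kHz > fs/2 = 14.4 kHz, folds to fs − 23.15 kHz = 5.65 kHz.
99.45 kHz mod fs = 13.05 kHz.
13.05 kHz ≤ fs/2 = 14.4 kHz, appears at 13.05 kHz.
69.55 kHz and 98.35 kHz both map to 11.95 kHz.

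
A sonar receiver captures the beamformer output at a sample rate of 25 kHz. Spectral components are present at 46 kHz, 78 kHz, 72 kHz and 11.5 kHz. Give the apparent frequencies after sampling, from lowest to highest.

3 kHz, 4 kHz, 11.5 kHz

fs/2 = 12.5 kHz.
46 kHz mod fs = 21 kHz.
21 kHz > fs/2 = 12.5 kHz, folds to fs − 21 kHz = 4 kHz.
78 kHz mod fs = 3 kHz.
3 kHz ≤ fs/2 = 12.5 kHz, appears at 3 kHz.
72 kHz mod fs = 22 kHz.
22 kHz > fs/2 = 12.5 kHz, folds to fs − 22 kHz = 3 kHz.
11.5 kHz ≤ fs/2 = 12.5 kHz, passes unchanged.
Distinct values: {3 kHz, 4 kHz, 11.5 kHz}.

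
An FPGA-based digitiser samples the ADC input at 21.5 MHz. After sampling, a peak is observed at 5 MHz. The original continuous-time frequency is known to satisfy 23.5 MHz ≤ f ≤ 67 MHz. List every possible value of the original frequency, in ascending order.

Frequencies that alias to 5 MHz are k·fs ± 5 MHz for integer k ≥ 0.
k=0: 5 MHz.
k=1: 16.5 MHz, 26.5 MHz.
k=2: 38 MHz, 48 MHz.
k=3: 59.5 MHz, 69.5 MHz.
k=4: 81 MHz, 91 MHz.
Within [23.5 MHz, 67 MHz]: 26.5 MHz, 38 MHz, 48 MHz, 59.5 MHz.

26.5 MHz, 38 MHz, 48 MHz, 59.5 MHz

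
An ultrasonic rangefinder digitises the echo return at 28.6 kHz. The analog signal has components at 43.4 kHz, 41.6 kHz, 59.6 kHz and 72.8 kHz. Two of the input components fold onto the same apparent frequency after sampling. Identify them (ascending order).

fs/2 = 14.3 kHz.
43.4 kHz mod fs = 14.8 kHz.
14.8 kHz > fs/2 = 14.3 kHz, folds to fs − 14.8 kHz = 13.8 kHz.
41.6 kHz mod fs = 13 kHz.
13 kHz ≤ fs/2 = 14.3 kHz, appears at 13 kHz.
59.6 kHz mod fs = 2.4 kHz.
2.4 kHz ≤ fs/2 = 14.3 kHz, appears at 2.4 kHz.
72.8 kHz mod fs = 15.6 kHz.
15.6 kHz > fs/2 = 14.3 kHz, folds to fs − 15.6 kHz = 13 kHz.
41.6 kHz and 72.8 kHz both map to 13 kHz.

41.6 kHz, 72.8 kHz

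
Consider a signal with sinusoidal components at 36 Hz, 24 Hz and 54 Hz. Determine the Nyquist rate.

108 Hz

Highest-frequency component: 54 Hz.
Nyquist rate = 2 × 54 Hz = 108 Hz.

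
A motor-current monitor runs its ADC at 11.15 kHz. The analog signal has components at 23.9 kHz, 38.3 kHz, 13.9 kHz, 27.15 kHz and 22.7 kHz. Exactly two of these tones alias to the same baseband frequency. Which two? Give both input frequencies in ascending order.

fs/2 = 5.575 kHz.
23.9 kHz mod fs = 1.6 kHz.
1.6 kHz ≤ fs/2 = 5.575 kHz, appears at 1.6 kHz.
38.3 kHz mod fs = 4.85 kHz.
4.85 kHz ≤ fs/2 = 5.575 kHz, appears at 4.85 kHz.
13.9 kHz mod fs = 2.75 kHz.
2.75 kHz ≤ fs/2 = 5.575 kHz, appears at 2.75 kHz.
27.15 kHz mod fs = 4.85 kHz.
4.85 kHz ≤ fs/2 = 5.575 kHz, appears at 4.85 kHz.
22.7 kHz mod fs = 0.4 kHz.
0.4 kHz ≤ fs/2 = 5.575 kHz, appears at 0.4 kHz.
27.15 kHz and 38.3 kHz both map to 4.85 kHz.

27.15 kHz, 38.3 kHz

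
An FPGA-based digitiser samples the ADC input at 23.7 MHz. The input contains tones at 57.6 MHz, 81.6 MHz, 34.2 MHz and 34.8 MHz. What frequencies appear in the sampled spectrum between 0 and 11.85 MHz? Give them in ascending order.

10.2 MHz, 10.5 MHz, 11.1 MHz

fs/2 = 11.85 MHz.
57.6 MHz mod fs = 10.2 MHz.
10.2 MHz ≤ fs/2 = 11.85 MHz, appears at 10.2 MHz.
81.6 MHz mod fs = 10.5 MHz.
10.5 MHz ≤ fs/2 = 11.85 MHz, appears at 10.5 MHz.
34.2 MHz mod fs = 10.5 MHz.
10.5 MHz ≤ fs/2 = 11.85 MHz, appears at 10.5 MHz.
34.8 MHz mod fs = 11.1 MHz.
11.1 MHz ≤ fs/2 = 11.85 MHz, appears at 11.1 MHz.
Distinct values: {10.2 MHz, 10.5 MHz, 11.1 MHz}.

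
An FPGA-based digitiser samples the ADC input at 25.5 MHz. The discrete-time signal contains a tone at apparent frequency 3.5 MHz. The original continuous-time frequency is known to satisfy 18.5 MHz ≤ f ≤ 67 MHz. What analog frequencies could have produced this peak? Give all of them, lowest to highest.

22 MHz, 29 MHz, 47.5 MHz, 54.5 MHz

Frequencies that alias to 3.5 MHz are k·fs ± 3.5 MHz for integer k ≥ 0.
k=0: 3.5 MHz.
k=1: 22 MHz, 29 MHz.
k=2: 47.5 MHz, 54.5 MHz.
k=3: 73 MHz, 80 MHz.
Within [18.5 MHz, 67 MHz]: 22 MHz, 29 MHz, 47.5 MHz, 54.5 MHz.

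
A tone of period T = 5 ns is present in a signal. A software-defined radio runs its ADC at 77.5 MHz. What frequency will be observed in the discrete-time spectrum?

32.5 MHz

T = 5 ns → f = 1/T = 200 MHz.
200 MHz mod fs = 45 MHz.
45 MHz > fs/2 = 38.75 MHz, folds to fs − 45 MHz = 32.5 MHz.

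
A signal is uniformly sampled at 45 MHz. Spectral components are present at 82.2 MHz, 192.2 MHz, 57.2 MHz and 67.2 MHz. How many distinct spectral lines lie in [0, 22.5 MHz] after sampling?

fs/2 = 22.5 MHz.
82.2 MHz mod fs = 37.2 MHz.
37.2 MHz > fs/2 = 22.5 MHz, folds to fs − 37.2 MHz = 7.8 MHz.
192.2 MHz mod fs = 12.2 MHz.
12.2 MHz ≤ fs/2 = 22.5 MHz, appears at 12.2 MHz.
57.2 MHz mod fs = 12.2 MHz.
12.2 MHz ≤ fs/2 = 22.5 MHz, appears at 12.2 MHz.
67.2 MHz mod fs = 22.2 MHz.
22.2 MHz ≤ fs/2 = 22.5 MHz, appears at 22.2 MHz.
Distinct values: {7.8 MHz, 12.2 MHz, 22.2 MHz} → 3.

3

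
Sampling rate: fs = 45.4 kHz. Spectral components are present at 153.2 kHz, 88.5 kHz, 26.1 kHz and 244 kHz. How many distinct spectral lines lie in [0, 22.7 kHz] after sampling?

3

fs/2 = 22.7 kHz.
153.2 kHz mod fs = 17 kHz.
17 kHz ≤ fs/2 = 22.7 kHz, appears at 17 kHz.
88.5 kHz mod fs = 43.1 kHz.
43.1 kHz > fs/2 = 22.7 kHz, folds to fs − 43.1 kHz = 2.3 kHz.
26.1 kHz > fs/2 = 22.7 kHz, folds to fs − 26.1 kHz = 19.3 kHz.
244 kHz mod fs = 17 kHz.
17 kHz ≤ fs/2 = 22.7 kHz, appears at 17 kHz.
Distinct values: {2.3 kHz, 17 kHz, 19.3 kHz} → 3.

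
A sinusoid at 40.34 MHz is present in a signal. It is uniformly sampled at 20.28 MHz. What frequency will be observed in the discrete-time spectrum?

40.34 MHz mod fs = 20.06 MHz.
20.06 MHz > fs/2 = 10.14 MHz, folds to fs − 20.06 MHz = 0.22 MHz.

0.22 MHz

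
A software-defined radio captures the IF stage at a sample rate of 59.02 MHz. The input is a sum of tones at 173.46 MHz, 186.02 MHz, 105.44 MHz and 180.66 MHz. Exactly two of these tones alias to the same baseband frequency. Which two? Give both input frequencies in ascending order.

173.46 MHz, 180.66 MHz

fs/2 = 29.51 MHz.
173.46 MHz mod fs = 55.42 MHz.
55.42 MHz > fs/2 = 29.51 MHz, folds to fs − 55.42 MHz = 3.6 MHz.
186.02 MHz mod fs = 8.96 MHz.
8.96 MHz ≤ fs/2 = 29.51 MHz, appears at 8.96 MHz.
105.44 MHz mod fs = 46.42 MHz.
46.42 MHz > fs/2 = 29.51 MHz, folds to fs − 46.42 MHz = 12.6 MHz.
180.66 MHz mod fs = 3.6 MHz.
3.6 MHz ≤ fs/2 = 29.51 MHz, appears at 3.6 MHz.
173.46 MHz and 180.66 MHz both map to 3.6 MHz.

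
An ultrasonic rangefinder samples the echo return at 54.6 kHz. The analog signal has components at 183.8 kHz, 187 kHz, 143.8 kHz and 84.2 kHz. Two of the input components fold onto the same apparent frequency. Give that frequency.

20 kHz

fs/2 = 27.3 kHz.
183.8 kHz mod fs = 20 kHz.
20 kHz ≤ fs/2 = 27.3 kHz, appears at 20 kHz.
187 kHz mod fs = 23.2 kHz.
23.2 kHz ≤ fs/2 = 27.3 kHz, appears at 23.2 kHz.
143.8 kHz mod fs = 34.6 kHz.
34.6 kHz > fs/2 = 27.3 kHz, folds to fs − 34.6 kHz = 20 kHz.
84.2 kHz mod fs = 29.6 kHz.
29.6 kHz > fs/2 = 27.3 kHz, folds to fs − 29.6 kHz = 25 kHz.
143.8 kHz and 183.8 kHz both map to 20 kHz.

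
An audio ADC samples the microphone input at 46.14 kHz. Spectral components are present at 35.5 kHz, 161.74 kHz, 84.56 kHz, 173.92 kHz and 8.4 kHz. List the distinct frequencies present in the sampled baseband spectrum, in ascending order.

fs/2 = 23.07 kHz.
35.5 kHz > fs/2 = 23.07 kHz, folds to fs − 35.5 kHz = 10.64 kHz.
161.74 kHz mod fs = 23.32 kHz.
23.32 kHz > fs/2 = 23.07 kHz, folds to fs − 23.32 kHz = 22.82 kHz.
84.56 kHz mod fs = 38.42 kHz.
38.42 kHz > fs/2 = 23.07 kHz, folds to fs − 38.42 kHz = 7.72 kHz.
173.92 kHz mod fs = 35.5 kHz.
35.5 kHz > fs/2 = 23.07 kHz, folds to fs − 35.5 kHz = 10.64 kHz.
8.4 kHz ≤ fs/2 = 23.07 kHz, passes unchanged.
Distinct values: {7.72 kHz, 8.4 kHz, 10.64 kHz, 22.82 kHz}.

7.72 kHz, 8.4 kHz, 10.64 kHz, 22.82 kHz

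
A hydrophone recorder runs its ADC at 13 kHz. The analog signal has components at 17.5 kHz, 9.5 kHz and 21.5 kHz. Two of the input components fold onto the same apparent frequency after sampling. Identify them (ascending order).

17.5 kHz, 21.5 kHz

fs/2 = 6.5 kHz.
17.5 kHz mod fs = 4.5 kHz.
4.5 kHz ≤ fs/2 = 6.5 kHz, appears at 4.5 kHz.
9.5 kHz > fs/2 = 6.5 kHz, folds to fs − 9.5 kHz = 3.5 kHz.
21.5 kHz mod fs = 8.5 kHz.
8.5 kHz > fs/2 = 6.5 kHz, folds to fs − 8.5 kHz = 4.5 kHz.
17.5 kHz and 21.5 kHz both map to 4.5 kHz.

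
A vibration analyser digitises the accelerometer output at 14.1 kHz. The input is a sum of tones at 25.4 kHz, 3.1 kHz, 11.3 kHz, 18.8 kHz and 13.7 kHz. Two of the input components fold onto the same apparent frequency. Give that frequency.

2.8 kHz

fs/2 = 7.05 kHz.
25.4 kHz mod fs = 11.3 kHz.
11.3 kHz > fs/2 = 7.05 kHz, folds to fs − 11.3 kHz = 2.8 kHz.
3.1 kHz ≤ fs/2 = 7.05 kHz, passes unchanged.
11.3 kHz > fs/2 = 7.05 kHz, folds to fs − 11.3 kHz = 2.8 kHz.
18.8 kHz mod fs = 4.7 kHz.
4.7 kHz ≤ fs/2 = 7.05 kHz, appears at 4.7 kHz.
13.7 kHz > fs/2 = 7.05 kHz, folds to fs − 13.7 kHz = 0.4 kHz.
11.3 kHz and 25.4 kHz both map to 2.8 kHz.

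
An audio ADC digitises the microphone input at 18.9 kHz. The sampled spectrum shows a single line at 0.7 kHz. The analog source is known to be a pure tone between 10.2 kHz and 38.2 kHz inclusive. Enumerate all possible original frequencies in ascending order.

18.2 kHz, 19.6 kHz, 37.1 kHz

Frequencies that alias to 0.7 kHz are k·fs ± 0.7 kHz for integer k ≥ 0.
k=0: 0.7 kHz.
k=1: 18.2 kHz, 19.6 kHz.
k=2: 37.1 kHz, 38.5 kHz.
k=3: 56 kHz, 57.4 kHz.
Within [10.2 kHz, 38.2 kHz]: 18.2 kHz, 19.6 kHz, 37.1 kHz.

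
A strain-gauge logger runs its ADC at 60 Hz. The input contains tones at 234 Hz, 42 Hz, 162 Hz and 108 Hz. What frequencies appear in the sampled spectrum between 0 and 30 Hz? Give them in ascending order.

fs/2 = 30 Hz.
234 Hz mod fs = 54 Hz.
54 Hz > fs/2 = 30 Hz, folds to fs − 54 Hz = 6 Hz.
42 Hz > fs/2 = 30 Hz, folds to fs − 42 Hz = 18 Hz.
162 Hz mod fs = 42 Hz.
42 Hz > fs/2 = 30 Hz, folds to fs − 42 Hz = 18 Hz.
108 Hz mod fs = 48 Hz.
48 Hz > fs/2 = 30 Hz, folds to fs − 48 Hz = 12 Hz.
Distinct values: {6 Hz, 12 Hz, 18 Hz}.

6 Hz, 12 Hz, 18 Hz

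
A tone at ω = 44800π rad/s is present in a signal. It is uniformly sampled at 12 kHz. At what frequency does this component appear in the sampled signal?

1.6 kHz

ω = 44800π rad/s → f = ω/(2π) = 22400 Hz = 22.4 kHz.
22.4 kHz mod fs = 10.4 kHz.
10.4 kHz > fs/2 = 6 kHz, folds to fs − 10.4 kHz = 1.6 kHz.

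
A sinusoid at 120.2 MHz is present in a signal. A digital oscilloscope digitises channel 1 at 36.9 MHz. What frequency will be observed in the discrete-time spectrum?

120.2 MHz mod fs = 9.5 MHz.
9.5 MHz ≤ fs/2 = 18.45 MHz, appears at 9.5 MHz.

9.5 MHz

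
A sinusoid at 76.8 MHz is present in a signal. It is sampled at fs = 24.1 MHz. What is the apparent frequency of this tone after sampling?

4.5 MHz

76.8 MHz mod fs = 4.5 MHz.
4.5 MHz ≤ fs/2 = 12.05 MHz, appears at 4.5 MHz.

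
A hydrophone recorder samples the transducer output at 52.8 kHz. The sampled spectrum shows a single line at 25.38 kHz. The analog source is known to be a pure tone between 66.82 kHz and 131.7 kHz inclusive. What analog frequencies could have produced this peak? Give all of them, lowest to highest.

Frequencies that alias to 25.38 kHz are k·fs ± 25.38 kHz for integer k ≥ 0.
k=0: 25.38 kHz.
k=1: 27.42 kHz, 78.18 kHz.
k=2: 80.22 kHz, 130.98 kHz.
k=3: 133.02 kHz, 183.78 kHz.
Within [66.82 kHz, 131.7 kHz]: 78.18 kHz, 80.22 kHz, 130.98 kHz.

78.18 kHz, 80.22 kHz, 130.98 kHz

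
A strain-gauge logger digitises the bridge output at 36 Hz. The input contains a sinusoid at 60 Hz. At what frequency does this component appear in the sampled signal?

12 Hz

60 Hz mod fs = 24 Hz.
24 Hz > fs/2 = 18 Hz, folds to fs − 24 Hz = 12 Hz.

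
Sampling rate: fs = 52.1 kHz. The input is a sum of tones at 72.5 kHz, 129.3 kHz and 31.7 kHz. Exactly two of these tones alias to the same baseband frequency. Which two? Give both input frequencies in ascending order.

fs/2 = 26.05 kHz.
72.5 kHz mod fs = 20.4 kHz.
20.4 kHz ≤ fs/2 = 26.05 kHz, appears at 20.4 kHz.
129.3 kHz mod fs = 25.1 kHz.
25.1 kHz ≤ fs/2 = 26.05 kHz, appears at 25.1 kHz.
31.7 kHz > fs/2 = 26.05 kHz, folds to fs − 31.7 kHz = 20.4 kHz.
31.7 kHz and 72.5 kHz both map to 20.4 kHz.

31.7 kHz, 72.5 kHz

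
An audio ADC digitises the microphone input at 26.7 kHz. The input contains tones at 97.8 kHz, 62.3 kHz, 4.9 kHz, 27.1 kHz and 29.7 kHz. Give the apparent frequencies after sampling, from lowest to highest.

0.4 kHz, 3 kHz, 4.9 kHz, 8.9 kHz, 9 kHz

fs/2 = 13.35 kHz.
97.8 kHz mod fs = 17.7 kHz.
17.7 kHz > fs/2 = 13.35 kHz, folds to fs − 17.7 kHz = 9 kHz.
62.3 kHz mod fs = 8.9 kHz.
8.9 kHz ≤ fs/2 = 13.35 kHz, appears at 8.9 kHz.
4.9 kHz ≤ fs/2 = 13.35 kHz, passes unchanged.
27.1 kHz mod fs = 0.4 kHz.
0.4 kHz ≤ fs/2 = 13.35 kHz, appears at 0.4 kHz.
29.7 kHz mod fs = 3 kHz.
3 kHz ≤ fs/2 = 13.35 kHz, appears at 3 kHz.
Distinct values: {0.4 kHz, 3 kHz, 4.9 kHz, 8.9 kHz, 9 kHz}.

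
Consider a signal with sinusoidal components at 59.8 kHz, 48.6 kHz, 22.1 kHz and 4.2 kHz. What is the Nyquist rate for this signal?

119.6 kHz

Highest-frequency component: 59.8 kHz.
Nyquist rate = 2 × 59.8 kHz = 119.6 kHz.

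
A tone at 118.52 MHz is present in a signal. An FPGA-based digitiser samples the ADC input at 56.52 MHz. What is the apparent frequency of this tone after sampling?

118.52 MHz mod fs = 5.48 MHz.
5.48 MHz ≤ fs/2 = 28.26 MHz, appears at 5.48 MHz.

5.48 MHz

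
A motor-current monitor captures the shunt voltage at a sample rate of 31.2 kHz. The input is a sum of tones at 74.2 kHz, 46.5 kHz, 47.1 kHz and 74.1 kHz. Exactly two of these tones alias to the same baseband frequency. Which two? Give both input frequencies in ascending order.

fs/2 = 15.6 kHz.
74.2 kHz mod fs = 11.8 kHz.
11.8 kHz ≤ fs/2 = 15.6 kHz, appears at 11.8 kHz.
46.5 kHz mod fs = 15.3 kHz.
15.3 kHz ≤ fs/2 = 15.6 kHz, appears at 15.3 kHz.
47.1 kHz mod fs = 15.9 kHz.
15.9 kHz > fs/2 = 15.6 kHz, folds to fs − 15.9 kHz = 15.3 kHz.
74.1 kHz mod fs = 11.7 kHz.
11.7 kHz ≤ fs/2 = 15.6 kHz, appears at 11.7 kHz.
46.5 kHz and 47.1 kHz both map to 15.3 kHz.

46.5 kHz, 47.1 kHz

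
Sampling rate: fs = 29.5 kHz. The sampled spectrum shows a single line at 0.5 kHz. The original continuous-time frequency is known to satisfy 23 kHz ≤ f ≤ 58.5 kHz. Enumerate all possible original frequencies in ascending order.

Frequencies that alias to 0.5 kHz are k·fs ± 0.5 kHz for integer k ≥ 0.
k=0: 0.5 kHz.
k=1: 29 kHz, 30 kHz.
k=2: 58.5 kHz, 59.5 kHz.
k=3: 88 kHz, 89 kHz.
Within [23 kHz, 58.5 kHz]: 29 kHz, 30 kHz, 58.5 kHz.

29 kHz, 30 kHz, 58.5 kHz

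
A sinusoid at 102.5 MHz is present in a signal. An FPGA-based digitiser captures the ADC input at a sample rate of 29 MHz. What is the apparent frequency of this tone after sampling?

13.5 MHz

102.5 MHz mod fs = 15.5 MHz.
15.5 MHz > fs/2 = 14.5 MHz, folds to fs − 15.5 MHz = 13.5 MHz.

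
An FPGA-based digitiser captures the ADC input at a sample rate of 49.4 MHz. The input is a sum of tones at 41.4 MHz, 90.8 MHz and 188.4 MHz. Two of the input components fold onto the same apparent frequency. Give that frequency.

8 MHz

fs/2 = 24.7 MHz.
41.4 MHz > fs/2 = 24.7 MHz, folds to fs − 41.4 MHz = 8 MHz.
90.8 MHz mod fs = 41.4 MHz.
41.4 MHz > fs/2 = 24.7 MHz, folds to fs − 41.4 MHz = 8 MHz.
188.4 MHz mod fs = 40.2 MHz.
40.2 MHz > fs/2 = 24.7 MHz, folds to fs − 40.2 MHz = 9.2 MHz.
41.4 MHz and 90.8 MHz both map to 8 MHz.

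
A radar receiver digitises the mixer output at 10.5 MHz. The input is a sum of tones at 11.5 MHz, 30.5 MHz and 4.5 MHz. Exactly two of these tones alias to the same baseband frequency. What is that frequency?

1 MHz

fs/2 = 5.25 MHz.
11.5 MHz mod fs = 1 MHz.
1 MHz ≤ fs/2 = 5.25 MHz, appears at 1 MHz.
30.5 MHz mod fs = 9.5 MHz.
9.5 MHz > fs/2 = 5.25 MHz, folds to fs − 9.5 MHz = 1 MHz.
4.5 MHz ≤ fs/2 = 5.25 MHz, passes unchanged.
11.5 MHz and 30.5 MHz both map to 1 MHz.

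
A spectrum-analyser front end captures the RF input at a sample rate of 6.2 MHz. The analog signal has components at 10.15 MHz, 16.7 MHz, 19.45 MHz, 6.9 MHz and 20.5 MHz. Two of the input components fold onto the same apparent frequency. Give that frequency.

1.9 MHz

fs/2 = 3.1 MHz.
10.15 MHz mod fs = 3.95 MHz.
3.95 MHz > fs/2 = 3.1 MHz, folds to fs − 3.95 MHz = 2.25 MHz.
16.7 MHz mod fs = 4.3 MHz.
4.3 MHz > fs/2 = 3.1 MHz, folds to fs − 4.3 MHz = 1.9 MHz.
19.45 MHz mod fs = 0.85 MHz.
0.85 MHz ≤ fs/2 = 3.1 MHz, appears at 0.85 MHz.
6.9 MHz mod fs = 0.7 MHz.
0.7 MHz ≤ fs/2 = 3.1 MHz, appears at 0.7 MHz.
20.5 MHz mod fs = 1.9 MHz.
1.9 MHz ≤ fs/2 = 3.1 MHz, appears at 1.9 MHz.
16.7 MHz and 20.5 MHz both map to 1.9 MHz.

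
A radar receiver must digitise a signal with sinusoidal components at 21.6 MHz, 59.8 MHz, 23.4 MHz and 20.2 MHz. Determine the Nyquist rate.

Highest-frequency component: 59.8 MHz.
Nyquist rate = 2 × 59.8 MHz = 119.6 MHz.

119.6 MHz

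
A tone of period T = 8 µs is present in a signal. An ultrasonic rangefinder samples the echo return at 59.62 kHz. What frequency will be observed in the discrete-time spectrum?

T = 8 µs → f = 1/T = 125 kHz.
125 kHz mod fs = 5.76 kHz.
5.76 kHz ≤ fs/2 = 29.81 kHz, appears at 5.76 kHz.

5.76 kHz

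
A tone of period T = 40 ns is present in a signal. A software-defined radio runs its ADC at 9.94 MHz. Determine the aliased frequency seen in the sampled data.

T = 40 ns → f = 1/T = 25 MHz.
25 MHz mod fs = 5.12 MHz.
5.12 MHz > fs/2 = 4.97 MHz, folds to fs − 5.12 MHz = 4.82 MHz.

4.82 MHz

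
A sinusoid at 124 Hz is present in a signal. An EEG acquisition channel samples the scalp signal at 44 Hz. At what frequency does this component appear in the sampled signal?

124 Hz mod fs = 36 Hz.
36 Hz > fs/2 = 22 Hz, folds to fs − 36 Hz = 8 Hz.

8 Hz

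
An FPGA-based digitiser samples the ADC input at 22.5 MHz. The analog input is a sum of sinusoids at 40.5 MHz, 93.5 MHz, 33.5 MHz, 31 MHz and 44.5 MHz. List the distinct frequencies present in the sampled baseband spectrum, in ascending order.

0.5 MHz, 3.5 MHz, 4.5 MHz, 8.5 MHz, 11 MHz

fs/2 = 11.25 MHz.
40.5 MHz mod fs = 18 MHz.
18 MHz > fs/2 = 11.25 MHz, folds to fs − 18 MHz = 4.5 MHz.
93.5 MHz mod fs = 3.5 MHz.
3.5 MHz ≤ fs/2 = 11.25 MHz, appears at 3.5 MHz.
33.5 MHz mod fs = 11 MHz.
11 MHz ≤ fs/2 = 11.25 MHz, appears at 11 MHz.
31 MHz mod fs = 8.5 MHz.
8.5 MHz ≤ fs/2 = 11.25 MHz, appears at 8.5 MHz.
44.5 MHz mod fs = 22 MHz.
22 MHz > fs/2 = 11.25 MHz, folds to fs − 22 MHz = 0.5 MHz.
Distinct values: {0.5 MHz, 3.5 MHz, 4.5 MHz, 8.5 MHz, 11 MHz}.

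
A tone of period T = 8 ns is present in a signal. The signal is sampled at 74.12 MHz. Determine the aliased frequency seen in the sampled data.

23.24 MHz

T = 8 ns → f = 1/T = 125 MHz.
125 MHz mod fs = 50.88 MHz.
50.88 MHz > fs/2 = 37.06 MHz, folds to fs − 50.88 MHz = 23.24 MHz.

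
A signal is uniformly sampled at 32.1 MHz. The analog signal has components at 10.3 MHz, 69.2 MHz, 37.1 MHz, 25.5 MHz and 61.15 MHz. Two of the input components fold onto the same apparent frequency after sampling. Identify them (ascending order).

fs/2 = 16.05 MHz.
10.3 MHz ≤ fs/2 = 16.05 MHz, passes unchanged.
69.2 MHz mod fs = 5 MHz.
5 MHz ≤ fs/2 = 16.05 MHz, appears at 5 MHz.
37.1 MHz mod fs = 5 MHz.
5 MHz ≤ fs/2 = 16.05 MHz, appears at 5 MHz.
25.5 MHz > fs/2 = 16.05 MHz, folds to fs − 25.5 MHz = 6.6 MHz.
61.15 MHz mod fs = 29.05 MHz.
29.05 MHz > fs/2 = 16.05 MHz, folds to fs − 29.05 MHz = 3.05 MHz.
37.1 MHz and 69.2 MHz both map to 5 MHz.

37.1 MHz, 69.2 MHz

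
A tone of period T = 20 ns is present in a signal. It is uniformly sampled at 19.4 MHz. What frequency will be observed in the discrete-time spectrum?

8.2 MHz

T = 20 ns → f = 1/T = 50 MHz.
50 MHz mod fs = 11.2 MHz.
11.2 MHz > fs/2 = 9.7 MHz, folds to fs − 11.2 MHz = 8.2 MHz.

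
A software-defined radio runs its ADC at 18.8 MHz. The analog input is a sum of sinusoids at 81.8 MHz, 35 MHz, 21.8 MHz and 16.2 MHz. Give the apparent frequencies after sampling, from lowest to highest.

fs/2 = 9.4 MHz.
81.8 MHz mod fs = 6.6 MHz.
6.6 MHz ≤ fs/2 = 9.4 MHz, appears at 6.6 MHz.
35 MHz mod fs = 16.2 MHz.
16.2 MHz > fs/2 = 9.4 MHz, folds to fs − 16.2 MHz = 2.6 MHz.
21.8 MHz mod fs = 3 MHz.
3 MHz ≤ fs/2 = 9.4 MHz, appears at 3 MHz.
16.2 MHz > fs/2 = 9.4 MHz, folds to fs − 16.2 MHz = 2.6 MHz.
Distinct values: {2.6 MHz, 3 MHz, 6.6 MHz}.

2.6 MHz, 3 MHz, 6.6 MHz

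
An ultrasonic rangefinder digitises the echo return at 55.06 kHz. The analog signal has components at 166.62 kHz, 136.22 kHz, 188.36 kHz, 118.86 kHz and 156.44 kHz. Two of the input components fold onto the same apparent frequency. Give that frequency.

fs/2 = 27.53 kHz.
166.62 kHz mod fs = 1.44 kHz.
1.44 kHz ≤ fs/2 = 27.53 kHz, appears at 1.44 kHz.
136.22 kHz mod fs = 26.1 kHz.
26.1 kHz ≤ fs/2 = 27.53 kHz, appears at 26.1 kHz.
188.36 kHz mod fs = 23.18 kHz.
23.18 kHz ≤ fs/2 = 27.53 kHz, appears at 23.18 kHz.
118.86 kHz mod fs = 8.74 kHz.
8.74 kHz ≤ fs/2 = 27.53 kHz, appears at 8.74 kHz.
156.44 kHz mod fs = 46.32 kHz.
46.32 kHz > fs/2 = 27.53 kHz, folds to fs − 46.32 kHz = 8.74 kHz.
118.86 kHz and 156.44 kHz both map to 8.74 kHz.

8.74 kHz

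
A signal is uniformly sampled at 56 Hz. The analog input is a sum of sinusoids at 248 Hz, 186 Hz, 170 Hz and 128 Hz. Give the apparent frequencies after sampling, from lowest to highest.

fs/2 = 28 Hz.
248 Hz mod fs = 24 Hz.
24 Hz ≤ fs/2 = 28 Hz, appears at 24 Hz.
186 Hz mod fs = 18 Hz.
18 Hz ≤ fs/2 = 28 Hz, appears at 18 Hz.
170 Hz mod fs = 2 Hz.
2 Hz ≤ fs/2 = 28 Hz, appears at 2 Hz.
128 Hz mod fs = 16 Hz.
16 Hz ≤ fs/2 = 28 Hz, appears at 16 Hz.
Distinct values: {2 Hz, 16 Hz, 18 Hz, 24 Hz}.

2 Hz, 16 Hz, 18 Hz, 24 Hz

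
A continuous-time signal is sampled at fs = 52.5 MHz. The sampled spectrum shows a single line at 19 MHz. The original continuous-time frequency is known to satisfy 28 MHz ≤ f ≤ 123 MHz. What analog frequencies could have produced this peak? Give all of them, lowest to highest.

Frequencies that alias to 19 MHz are k·fs ± 19 MHz for integer k ≥ 0.
k=0: 19 MHz.
k=1: 33.5 MHz, 71.5 MHz.
k=2: 86 MHz, 124 MHz.
k=3: 138.5 MHz, 176.5 MHz.
Within [28 MHz, 123 MHz]: 33.5 MHz, 71.5 MHz, 86 MHz.

33.5 MHz, 71.5 MHz, 86 MHz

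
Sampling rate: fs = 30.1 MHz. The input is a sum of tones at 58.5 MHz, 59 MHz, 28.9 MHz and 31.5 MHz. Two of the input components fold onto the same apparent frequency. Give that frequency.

1.2 MHz

fs/2 = 15.05 MHz.
58.5 MHz mod fs = 28.4 MHz.
28.4 MHz > fs/2 = 15.05 MHz, folds to fs − 28.4 MHz = 1.7 MHz.
59 MHz mod fs = 28.9 MHz.
28.9 MHz > fs/2 = 15.05 MHz, folds to fs − 28.9 MHz = 1.2 MHz.
28.9 MHz > fs/2 = 15.05 MHz, folds to fs − 28.9 MHz = 1.2 MHz.
31.5 MHz mod fs = 1.4 MHz.
1.4 MHz ≤ fs/2 = 15.05 MHz, appears at 1.4 MHz.
28.9 MHz and 59 MHz both map to 1.2 MHz.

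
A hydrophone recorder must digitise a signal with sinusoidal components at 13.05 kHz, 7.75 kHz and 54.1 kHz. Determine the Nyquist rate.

Highest-frequency component: 54.1 kHz.
Nyquist rate = 2 × 54.1 kHz = 108.2 kHz.

108.2 kHz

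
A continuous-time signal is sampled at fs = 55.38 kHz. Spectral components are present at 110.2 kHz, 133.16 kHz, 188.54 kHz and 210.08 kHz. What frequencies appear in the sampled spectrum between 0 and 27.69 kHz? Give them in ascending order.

0.56 kHz, 11.44 kHz, 22.4 kHz

fs/2 = 27.69 kHz.
110.2 kHz mod fs = 54.82 kHz.
54.82 kHz > fs/2 = 27.69 kHz, folds to fs − 54.82 kHz = 0.56 kHz.
133.16 kHz mod fs = 22.4 kHz.
22.4 kHz ≤ fs/2 = 27.69 kHz, appears at 22.4 kHz.
188.54 kHz mod fs = 22.4 kHz.
22.4 kHz ≤ fs/2 = 27.69 kHz, appears at 22.4 kHz.
210.08 kHz mod fs = 43.94 kHz.
43.94 kHz > fs/2 = 27.69 kHz, folds to fs − 43.94 kHz = 11.44 kHz.
Distinct values: {0.56 kHz, 11.44 kHz, 22.4 kHz}.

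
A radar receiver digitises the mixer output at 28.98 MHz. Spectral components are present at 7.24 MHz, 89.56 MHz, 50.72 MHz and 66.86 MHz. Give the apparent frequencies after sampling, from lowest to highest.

2.62 MHz, 7.24 MHz, 8.9 MHz

fs/2 = 14.49 MHz.
7.24 MHz ≤ fs/2 = 14.49 MHz, passes unchanged.
89.56 MHz mod fs = 2.62 MHz.
2.62 MHz ≤ fs/2 = 14.49 MHz, appears at 2.62 MHz.
50.72 MHz mod fs = 21.74 MHz.
21.74 MHz > fs/2 = 14.49 MHz, folds to fs − 21.74 MHz = 7.24 MHz.
66.86 MHz mod fs = 8.9 MHz.
8.9 MHz ≤ fs/2 = 14.49 MHz, appears at 8.9 MHz.
Distinct values: {2.62 MHz, 7.24 MHz, 8.9 MHz}.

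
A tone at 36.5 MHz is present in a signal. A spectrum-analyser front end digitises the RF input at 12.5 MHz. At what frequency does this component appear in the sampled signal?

1 MHz

36.5 MHz mod fs = 11.5 MHz.
11.5 MHz > fs/2 = 6.25 MHz, folds to fs − 11.5 MHz = 1 MHz.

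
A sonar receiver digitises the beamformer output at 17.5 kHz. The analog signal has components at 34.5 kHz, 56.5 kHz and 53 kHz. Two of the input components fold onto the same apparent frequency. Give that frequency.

0.5 kHz

fs/2 = 8.75 kHz.
34.5 kHz mod fs = 17 kHz.
17 kHz > fs/2 = 8.75 kHz, folds to fs − 17 kHz = 0.5 kHz.
56.5 kHz mod fs = 4 kHz.
4 kHz ≤ fs/2 = 8.75 kHz, appears at 4 kHz.
53 kHz mod fs = 0.5 kHz.
0.5 kHz ≤ fs/2 = 8.75 kHz, appears at 0.5 kHz.
34.5 kHz and 53 kHz both map to 0.5 kHz.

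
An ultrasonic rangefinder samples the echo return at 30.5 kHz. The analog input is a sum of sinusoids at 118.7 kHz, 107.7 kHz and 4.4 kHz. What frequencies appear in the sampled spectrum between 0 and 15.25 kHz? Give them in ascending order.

fs/2 = 15.25 kHz.
118.7 kHz mod fs = 27.2 kHz.
27.2 kHz > fs/2 = 15.25 kHz, folds to fs − 27.2 kHz = 3.3 kHz.
107.7 kHz mod fs = 16.2 kHz.
16.2 kHz > fs/2 = 15.25 kHz, folds to fs − 16.2 kHz = 14.3 kHz.
4.4 kHz ≤ fs/2 = 15.25 kHz, passes unchanged.
Distinct values: {3.3 kHz, 4.4 kHz, 14.3 kHz}.

3.3 kHz, 4.4 kHz, 14.3 kHz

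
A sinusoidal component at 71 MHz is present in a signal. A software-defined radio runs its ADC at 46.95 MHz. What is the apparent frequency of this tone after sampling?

22.9 MHz

71 MHz mod fs = 24.05 MHz.
24.05 MHz > fs/2 = 23.475 MHz, folds to fs − 24.05 MHz = 22.9 MHz.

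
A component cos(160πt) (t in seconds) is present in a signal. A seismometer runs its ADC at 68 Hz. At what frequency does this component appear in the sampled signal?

12 Hz

ω = 160π rad/s → f = ω/(2π) = 80 Hz.
80 Hz mod fs = 12 Hz.
12 Hz ≤ fs/2 = 34 Hz, appears at 12 Hz.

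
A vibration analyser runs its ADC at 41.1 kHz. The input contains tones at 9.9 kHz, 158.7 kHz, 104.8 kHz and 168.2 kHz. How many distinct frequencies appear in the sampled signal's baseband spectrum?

fs/2 = 20.55 kHz.
9.9 kHz ≤ fs/2 = 20.55 kHz, passes unchanged.
158.7 kHz mod fs = 35.4 kHz.
35.4 kHz > fs/2 = 20.55 kHz, folds to fs − 35.4 kHz = 5.7 kHz.
104.8 kHz mod fs = 22.6 kHz.
22.6 kHz > fs/2 = 20.55 kHz, folds to fs − 22.6 kHz = 18.5 kHz.
168.2 kHz mod fs = 3.8 kHz.
3.8 kHz ≤ fs/2 = 20.55 kHz, appears at 3.8 kHz.
Distinct values: {3.8 kHz, 5.7 kHz, 9.9 kHz, 18.5 kHz} → 4.

4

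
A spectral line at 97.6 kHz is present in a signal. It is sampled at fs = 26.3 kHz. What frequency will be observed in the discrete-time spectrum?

97.6 kHz mod fs = 18.7 kHz.
18.7 kHz > fs/2 = 13.15 kHz, folds to fs − 18.7 kHz = 7.6 kHz.

7.6 kHz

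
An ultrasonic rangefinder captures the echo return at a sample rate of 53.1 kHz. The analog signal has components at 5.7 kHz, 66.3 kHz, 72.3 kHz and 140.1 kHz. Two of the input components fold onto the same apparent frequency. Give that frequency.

fs/2 = 26.55 kHz.
5.7 kHz ≤ fs/2 = 26.55 kHz, passes unchanged.
66.3 kHz mod fs = 13.2 kHz.
13.2 kHz ≤ fs/2 = 26.55 kHz, appears at 13.2 kHz.
72.3 kHz mod fs = 19.2 kHz.
19.2 kHz ≤ fs/2 = 26.55 kHz, appears at 19.2 kHz.
140.1 kHz mod fs = 33.9 kHz.
33.9 kHz > fs/2 = 26.55 kHz, folds to fs − 33.9 kHz = 19.2 kHz.
72.3 kHz and 140.1 kHz both map to 19.2 kHz.

19.2 kHz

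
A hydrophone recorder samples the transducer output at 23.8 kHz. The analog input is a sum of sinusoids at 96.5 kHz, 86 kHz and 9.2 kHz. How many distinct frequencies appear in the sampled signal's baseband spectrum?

fs/2 = 11.9 kHz.
96.5 kHz mod fs = 1.3 kHz.
1.3 kHz ≤ fs/2 = 11.9 kHz, appears at 1.3 kHz.
86 kHz mod fs = 14.6 kHz.
14.6 kHz > fs/2 = 11.9 kHz, folds to fs − 14.6 kHz = 9.2 kHz.
9.2 kHz ≤ fs/2 = 11.9 kHz, passes unchanged.
Distinct values: {1.3 kHz, 9.2 kHz} → 2.

2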